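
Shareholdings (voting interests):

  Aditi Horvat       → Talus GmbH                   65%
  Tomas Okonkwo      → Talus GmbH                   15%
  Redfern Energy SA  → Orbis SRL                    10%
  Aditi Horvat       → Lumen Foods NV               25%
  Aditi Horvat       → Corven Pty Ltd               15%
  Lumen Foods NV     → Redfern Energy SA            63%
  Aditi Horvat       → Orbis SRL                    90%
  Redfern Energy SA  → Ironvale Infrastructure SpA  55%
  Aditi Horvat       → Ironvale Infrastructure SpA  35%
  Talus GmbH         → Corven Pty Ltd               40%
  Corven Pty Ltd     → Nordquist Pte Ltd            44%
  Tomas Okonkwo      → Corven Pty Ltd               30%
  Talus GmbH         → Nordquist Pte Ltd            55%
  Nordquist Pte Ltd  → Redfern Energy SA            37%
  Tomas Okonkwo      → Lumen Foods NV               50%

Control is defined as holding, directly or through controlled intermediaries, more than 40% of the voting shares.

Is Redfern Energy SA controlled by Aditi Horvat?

No

Aditi holds 65% of Talus, so Aditi controls Talus.
Talus and Aditi together hold 40% + 15% = 55% of Corven, so Aditi controls Corven.
Talus and Corven together hold 55% + 44% = 99% of Nordquist, so Aditi controls Nordquist.
Aditi holds 90% of Orbis, so Aditi controls Orbis.
In Redfern, Aditi's side holds only 37%, not > 40%.
So Aditi does not control Redfern.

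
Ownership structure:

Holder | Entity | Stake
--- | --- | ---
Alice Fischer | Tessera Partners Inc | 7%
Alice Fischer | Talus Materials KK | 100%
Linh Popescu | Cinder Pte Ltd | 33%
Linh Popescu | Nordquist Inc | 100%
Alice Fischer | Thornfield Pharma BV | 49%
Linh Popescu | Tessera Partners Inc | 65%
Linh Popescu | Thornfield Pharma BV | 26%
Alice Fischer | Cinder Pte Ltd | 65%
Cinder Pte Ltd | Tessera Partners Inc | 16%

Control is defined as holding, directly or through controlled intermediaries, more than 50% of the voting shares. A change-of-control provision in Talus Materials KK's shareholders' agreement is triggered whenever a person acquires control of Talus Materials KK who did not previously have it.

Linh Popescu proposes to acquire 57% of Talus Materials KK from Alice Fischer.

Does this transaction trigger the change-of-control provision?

Yes

The purchase adds only to Linh's holdings (Alice's stake shrinks), so Linh is the only person who could newly come to control Talus.
Linh holds 100% of Nordquist, so Linh controls Nordquist.
Linh holds 65% of Tessera, so Linh controls Tessera.
Neither Linh nor any entity Linh controls holds any voting interest in Talus.
So before the transaction, Linh does not control Talus.
After the purchase, Linh holds 57% of Talus directly, and Alice's stake falls to 43%.
Linh holds 57% of Talus, so Linh controls Talus.
Linh did not control Talus before and does after, so the clause is triggered.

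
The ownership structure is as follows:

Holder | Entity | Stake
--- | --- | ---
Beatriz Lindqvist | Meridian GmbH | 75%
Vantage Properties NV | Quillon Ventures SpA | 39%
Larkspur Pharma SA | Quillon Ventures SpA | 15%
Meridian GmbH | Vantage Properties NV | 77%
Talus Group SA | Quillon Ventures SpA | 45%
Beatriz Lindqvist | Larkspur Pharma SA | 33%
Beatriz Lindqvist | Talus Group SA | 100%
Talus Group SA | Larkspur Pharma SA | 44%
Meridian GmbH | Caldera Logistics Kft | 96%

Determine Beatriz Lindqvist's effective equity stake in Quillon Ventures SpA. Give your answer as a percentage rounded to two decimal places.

79.07%

Beatriz reaches Quillon along 4 paths.
Via Larkspur: 33% × 15% = 4.95%.
Via Talus → Larkspur: 100% × 44% × 15% = 6.6%.
Via Talus: 100% × 45% = 45%.
Via Meridian → Vantage: 75% × 77% × 39% = 22.5225%.
Total: 4.95% + 6.6% + 45% + 22.5225% = 79.0725%.
Rounded: 79.07%.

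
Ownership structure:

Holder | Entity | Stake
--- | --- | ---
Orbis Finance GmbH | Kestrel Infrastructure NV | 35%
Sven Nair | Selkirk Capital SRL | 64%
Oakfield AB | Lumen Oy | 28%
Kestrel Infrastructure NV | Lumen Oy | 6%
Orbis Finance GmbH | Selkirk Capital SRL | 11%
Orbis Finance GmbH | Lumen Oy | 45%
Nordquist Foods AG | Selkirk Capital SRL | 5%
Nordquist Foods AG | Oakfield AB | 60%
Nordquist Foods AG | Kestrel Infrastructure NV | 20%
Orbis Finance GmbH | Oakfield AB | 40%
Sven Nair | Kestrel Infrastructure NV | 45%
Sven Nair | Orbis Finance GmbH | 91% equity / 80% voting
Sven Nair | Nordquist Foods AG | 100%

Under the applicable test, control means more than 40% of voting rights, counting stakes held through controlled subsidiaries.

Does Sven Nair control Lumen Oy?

Sven holds 100% of Nordquist, so Sven controls Nordquist.
Sven holds 80% of Orbis, so Sven controls Orbis.
Nordquist and Orbis together hold 60% + 40% = 100% of Oakfield, so Sven controls Oakfield.
Nordquist and Sven and Orbis together hold 20% + 45% + 35% = 100% of Kestrel, so Sven controls Kestrel.
Oakfield and Kestrel and Orbis together hold 28% + 6% + 45% = 79% of Lumen, so Sven controls Lumen.

Yes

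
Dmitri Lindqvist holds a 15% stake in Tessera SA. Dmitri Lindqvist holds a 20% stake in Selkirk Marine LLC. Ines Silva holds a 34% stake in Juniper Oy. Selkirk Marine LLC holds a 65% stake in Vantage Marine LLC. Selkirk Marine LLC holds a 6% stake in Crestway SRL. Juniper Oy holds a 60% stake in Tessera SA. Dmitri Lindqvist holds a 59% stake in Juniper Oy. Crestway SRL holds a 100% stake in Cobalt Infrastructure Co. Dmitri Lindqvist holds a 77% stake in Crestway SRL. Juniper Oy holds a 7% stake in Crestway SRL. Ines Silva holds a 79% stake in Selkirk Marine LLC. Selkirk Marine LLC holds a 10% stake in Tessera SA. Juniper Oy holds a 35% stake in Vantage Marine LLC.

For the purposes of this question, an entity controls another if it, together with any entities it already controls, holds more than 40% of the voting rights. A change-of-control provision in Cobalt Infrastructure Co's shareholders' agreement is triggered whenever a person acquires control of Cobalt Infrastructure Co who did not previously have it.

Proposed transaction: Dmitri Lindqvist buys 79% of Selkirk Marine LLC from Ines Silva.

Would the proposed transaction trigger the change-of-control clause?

No

The purchase adds only to Dmitri's holdings (Ines's stake shrinks), so Dmitri is the only person who could newly come to control Cobalt.
Dmitri holds 59% of Juniper, so Dmitri controls Juniper.
Dmitri and Juniper together hold 77% + 7% = 84% of Crestway, so Dmitri controls Crestway.
Crestway holds 100% of Cobalt, so Dmitri controls Cobalt.
So Dmitri already controls Cobalt before the transaction.
After the purchase, Dmitri's direct stake in Selkirk rises to 20% + 79% = 99%, and Ines's stake falls to 0%.
Dmitri controlled Cobalt already, so this is not a new person acquiring control; every other person's position is unchanged or reduced.
No new person acquires control, so the clause is not triggered.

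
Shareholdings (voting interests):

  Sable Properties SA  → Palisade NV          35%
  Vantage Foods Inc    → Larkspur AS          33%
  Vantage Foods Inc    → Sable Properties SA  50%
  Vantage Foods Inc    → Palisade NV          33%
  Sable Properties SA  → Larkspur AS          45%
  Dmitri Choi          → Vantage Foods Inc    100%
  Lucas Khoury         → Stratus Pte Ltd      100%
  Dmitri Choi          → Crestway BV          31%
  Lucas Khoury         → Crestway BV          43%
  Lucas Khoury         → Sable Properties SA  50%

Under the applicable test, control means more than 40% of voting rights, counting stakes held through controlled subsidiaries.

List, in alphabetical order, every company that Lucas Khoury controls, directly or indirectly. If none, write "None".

Crestway BV, Larkspur AS, Sable Properties SA, Stratus Pte Ltd

Lucas holds 43% of Crestway, so Lucas controls Crestway.
Lucas holds 50% of Sable, so Lucas controls Sable.
Lucas holds 100% of Stratus, so Lucas controls Stratus.
Sable holds 45% of Larkspur, so Lucas controls Larkspur.
No other company's threshold is met.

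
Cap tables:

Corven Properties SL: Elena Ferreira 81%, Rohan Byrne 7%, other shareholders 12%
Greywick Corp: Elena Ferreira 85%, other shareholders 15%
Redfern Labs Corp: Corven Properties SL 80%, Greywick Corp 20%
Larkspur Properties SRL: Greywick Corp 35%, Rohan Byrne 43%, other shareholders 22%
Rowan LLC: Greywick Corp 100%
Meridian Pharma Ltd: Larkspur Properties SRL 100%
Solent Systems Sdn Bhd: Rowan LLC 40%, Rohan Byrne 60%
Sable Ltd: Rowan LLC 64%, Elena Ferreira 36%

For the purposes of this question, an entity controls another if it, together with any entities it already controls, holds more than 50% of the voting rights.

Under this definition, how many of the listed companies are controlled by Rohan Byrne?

1

Rohan holds 60% of Solent, so Rohan controls Solent.
No other company's threshold is met.
Rohan controls 1 company.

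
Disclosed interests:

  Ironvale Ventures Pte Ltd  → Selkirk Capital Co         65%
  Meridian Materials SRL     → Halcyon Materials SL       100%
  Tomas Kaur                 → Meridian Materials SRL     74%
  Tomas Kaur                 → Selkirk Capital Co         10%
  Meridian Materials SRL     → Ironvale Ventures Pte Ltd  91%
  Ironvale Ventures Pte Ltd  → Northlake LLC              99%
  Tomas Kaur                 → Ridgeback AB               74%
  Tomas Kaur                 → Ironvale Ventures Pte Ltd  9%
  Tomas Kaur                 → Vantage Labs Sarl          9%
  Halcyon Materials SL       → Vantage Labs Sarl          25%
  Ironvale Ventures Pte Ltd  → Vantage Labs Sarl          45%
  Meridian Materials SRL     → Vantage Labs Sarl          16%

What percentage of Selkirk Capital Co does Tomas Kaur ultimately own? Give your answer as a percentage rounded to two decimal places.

59.62%

Tomas reaches Selkirk along 3 paths.
Direct stake: 10% = 10%.
Via Ironvale: 9% × 65% = 5.85%.
Via Meridian → Ironvale: 74% × 91% × 65% = 43.771%.
Total: 10% + 5.85% + 43.771% = 59.621%.
Rounded: 59.62%.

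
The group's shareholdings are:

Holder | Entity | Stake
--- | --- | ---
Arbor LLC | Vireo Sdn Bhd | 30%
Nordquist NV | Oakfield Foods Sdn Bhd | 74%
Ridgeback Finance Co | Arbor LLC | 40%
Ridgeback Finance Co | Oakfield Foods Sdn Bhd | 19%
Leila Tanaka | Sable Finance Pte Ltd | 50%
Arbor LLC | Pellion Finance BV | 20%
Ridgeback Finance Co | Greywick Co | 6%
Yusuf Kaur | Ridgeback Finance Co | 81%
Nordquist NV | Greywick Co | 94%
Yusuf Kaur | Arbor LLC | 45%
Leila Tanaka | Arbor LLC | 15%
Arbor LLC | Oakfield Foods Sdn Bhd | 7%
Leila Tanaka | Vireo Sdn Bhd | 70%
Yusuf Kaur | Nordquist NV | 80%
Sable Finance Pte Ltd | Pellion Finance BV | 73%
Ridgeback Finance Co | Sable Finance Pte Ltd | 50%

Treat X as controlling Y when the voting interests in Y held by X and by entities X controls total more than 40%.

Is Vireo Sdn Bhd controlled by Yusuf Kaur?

No

Yusuf holds 80% of Nordquist, so Yusuf controls Nordquist.
Yusuf holds 81% of Ridgeback, so Yusuf controls Ridgeback.
Nordquist and Ridgeback together hold 94% + 6% = 100% of Greywick, so Yusuf controls Greywick.
Ridgeback holds 50% of Sable, so Yusuf controls Sable.
Ridgeback and Yusuf together hold 40% + 45% = 85% of Arbor, so Yusuf controls Arbor.
Nordquist and Arbor and Ridgeback together hold 74% + 7% + 19% = 100% of Oakfield, so Yusuf controls Oakfield.
Arbor and Sable together hold 20% + 73% = 93% of Pellion, so Yusuf controls Pellion.
In Vireo, Yusuf's side holds only 30%, not > 40%.
So Yusuf does not control Vireo.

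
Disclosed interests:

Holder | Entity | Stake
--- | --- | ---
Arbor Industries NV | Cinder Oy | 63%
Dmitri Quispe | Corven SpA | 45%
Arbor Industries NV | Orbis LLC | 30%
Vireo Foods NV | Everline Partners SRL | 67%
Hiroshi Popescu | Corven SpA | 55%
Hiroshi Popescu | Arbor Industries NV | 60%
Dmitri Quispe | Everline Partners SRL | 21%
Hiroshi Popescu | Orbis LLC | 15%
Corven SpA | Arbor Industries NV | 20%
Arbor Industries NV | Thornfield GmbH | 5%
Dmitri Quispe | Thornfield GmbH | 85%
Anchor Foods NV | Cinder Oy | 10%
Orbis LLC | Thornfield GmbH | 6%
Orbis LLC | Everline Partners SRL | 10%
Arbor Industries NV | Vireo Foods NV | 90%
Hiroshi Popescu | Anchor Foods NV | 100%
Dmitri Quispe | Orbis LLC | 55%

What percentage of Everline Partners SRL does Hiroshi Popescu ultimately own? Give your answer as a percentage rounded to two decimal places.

Hiroshi reaches Everline along 5 paths.
Via Arbor → Orbis: 60% × 30% × 10% = 1.8%.
Via Corven → Arbor → Orbis: 55% × 20% × 30% × 10% = 0.33%.
Via Orbis: 15% × 10% = 1.5%.
Via Arbor → Vireo: 60% × 90% × 67% = 36.18%.
Via Corven → Arbor → Vireo: 55% × 20% × 90% × 67% = 6.633%.
Total: 1.8% + 0.33% + 1.5% + 36.18% + 6.633% = 46.443%.
Rounded: 46.44%.

46.44%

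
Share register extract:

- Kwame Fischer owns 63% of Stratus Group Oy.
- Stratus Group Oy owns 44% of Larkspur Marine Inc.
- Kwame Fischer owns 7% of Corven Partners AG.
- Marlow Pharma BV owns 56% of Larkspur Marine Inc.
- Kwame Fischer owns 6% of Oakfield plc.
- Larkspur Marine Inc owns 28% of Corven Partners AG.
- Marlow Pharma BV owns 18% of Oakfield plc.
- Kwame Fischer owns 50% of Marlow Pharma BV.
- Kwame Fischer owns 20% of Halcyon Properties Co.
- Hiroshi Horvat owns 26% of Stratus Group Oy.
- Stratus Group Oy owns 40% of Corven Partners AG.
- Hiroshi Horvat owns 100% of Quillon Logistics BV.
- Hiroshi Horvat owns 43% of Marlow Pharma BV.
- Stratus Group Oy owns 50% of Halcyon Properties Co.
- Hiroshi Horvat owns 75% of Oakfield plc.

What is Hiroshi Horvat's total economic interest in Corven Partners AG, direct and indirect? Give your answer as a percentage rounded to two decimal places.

Hiroshi reaches Corven along 3 paths.
Via Marlow → Larkspur: 43% × 56% × 28% = 6.7424%.
Via Stratus → Larkspur: 26% × 44% × 28% = 3.2032%.
Via Stratus: 26% × 40% = 10.4%.
Total: 6.7424% + 3.2032% + 10.4% = 20.3456%.
Rounded: 20.35%.

20.35%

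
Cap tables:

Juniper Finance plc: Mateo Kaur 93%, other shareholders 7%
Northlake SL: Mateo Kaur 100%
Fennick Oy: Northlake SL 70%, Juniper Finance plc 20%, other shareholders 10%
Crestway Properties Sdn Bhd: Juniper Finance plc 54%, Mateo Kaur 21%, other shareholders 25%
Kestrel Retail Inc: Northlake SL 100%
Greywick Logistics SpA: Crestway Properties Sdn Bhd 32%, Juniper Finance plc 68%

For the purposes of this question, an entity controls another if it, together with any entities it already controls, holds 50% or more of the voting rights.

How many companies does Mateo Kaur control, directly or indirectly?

6

Mateo holds 93% of Juniper, so Mateo controls Juniper.
Mateo holds 100% of Northlake, so Mateo controls Northlake.
Northlake and Juniper together hold 70% + 20% = 90% of Fennick, so Mateo controls Fennick.
Juniper and Mateo together hold 54% + 21% = 75% of Crestway, so Mateo controls Crestway.
Northlake holds 100% of Kestrel, so Mateo controls Kestrel.
Crestway and Juniper together hold 32% + 68% = 100% of Greywick, so Mateo controls Greywick.
Mateo controls 6 companies.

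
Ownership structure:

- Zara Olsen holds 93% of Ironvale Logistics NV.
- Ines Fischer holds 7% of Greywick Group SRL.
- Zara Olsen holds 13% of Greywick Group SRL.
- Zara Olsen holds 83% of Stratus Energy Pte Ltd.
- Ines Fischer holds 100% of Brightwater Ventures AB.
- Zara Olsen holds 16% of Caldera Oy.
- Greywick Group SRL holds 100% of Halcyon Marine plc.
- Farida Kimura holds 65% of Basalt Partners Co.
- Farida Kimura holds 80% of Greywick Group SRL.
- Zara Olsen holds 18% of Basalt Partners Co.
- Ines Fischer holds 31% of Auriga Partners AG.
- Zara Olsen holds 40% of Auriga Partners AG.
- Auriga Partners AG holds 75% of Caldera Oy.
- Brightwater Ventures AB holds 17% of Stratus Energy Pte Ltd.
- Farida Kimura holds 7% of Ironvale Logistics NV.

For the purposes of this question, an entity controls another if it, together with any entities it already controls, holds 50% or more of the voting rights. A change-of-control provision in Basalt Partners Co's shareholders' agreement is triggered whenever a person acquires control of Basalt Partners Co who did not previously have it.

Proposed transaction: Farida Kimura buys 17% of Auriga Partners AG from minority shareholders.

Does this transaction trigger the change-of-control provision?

The purchase changes only Farida's holdings, so Farida is the only person who could newly come to control Basalt.
Farida holds 65% of Basalt, so Farida controls Basalt.
So Farida already controls Basalt before the transaction.
After the purchase, Farida holds 17% of Auriga directly.
Farida controlled Basalt already, so this is not a new person acquiring control; every other person's position is unchanged or reduced.
No new person acquires control, so the clause is not triggered.

No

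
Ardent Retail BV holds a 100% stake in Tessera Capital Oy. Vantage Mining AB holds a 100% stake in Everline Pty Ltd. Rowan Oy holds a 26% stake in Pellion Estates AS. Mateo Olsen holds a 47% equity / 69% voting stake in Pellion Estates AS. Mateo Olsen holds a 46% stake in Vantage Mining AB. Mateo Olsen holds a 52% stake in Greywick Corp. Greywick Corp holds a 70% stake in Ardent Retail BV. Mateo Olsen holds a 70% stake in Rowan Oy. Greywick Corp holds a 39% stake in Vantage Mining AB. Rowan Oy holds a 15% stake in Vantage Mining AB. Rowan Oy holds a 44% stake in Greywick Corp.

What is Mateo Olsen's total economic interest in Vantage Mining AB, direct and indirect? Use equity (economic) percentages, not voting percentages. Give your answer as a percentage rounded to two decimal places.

Mateo reaches Vantage along 4 paths.
Direct stake: 46% = 46%.
Via Rowan → Greywick: 70% × 44% × 39% = 12.012%.
Via Greywick: 52% × 39% = 20.28%.
Via Rowan: 70% × 15% = 10.5%.
Total: 46% + 12.012% + 20.28% + 10.5% = 88.792%.
Rounded: 88.79%.

88.79%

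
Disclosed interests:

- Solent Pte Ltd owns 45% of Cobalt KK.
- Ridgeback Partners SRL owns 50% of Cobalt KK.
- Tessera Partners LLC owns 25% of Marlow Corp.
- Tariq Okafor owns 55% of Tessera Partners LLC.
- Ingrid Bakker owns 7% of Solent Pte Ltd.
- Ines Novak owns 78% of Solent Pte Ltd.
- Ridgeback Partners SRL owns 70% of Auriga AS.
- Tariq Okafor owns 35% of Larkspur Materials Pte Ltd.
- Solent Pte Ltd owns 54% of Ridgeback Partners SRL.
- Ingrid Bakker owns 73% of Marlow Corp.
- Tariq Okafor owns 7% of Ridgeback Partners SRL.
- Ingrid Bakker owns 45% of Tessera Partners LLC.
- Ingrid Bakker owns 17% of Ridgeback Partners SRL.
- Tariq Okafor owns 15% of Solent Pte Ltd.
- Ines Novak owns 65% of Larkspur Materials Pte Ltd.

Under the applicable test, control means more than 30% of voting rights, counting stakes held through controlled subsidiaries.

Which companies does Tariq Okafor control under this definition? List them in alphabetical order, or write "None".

Larkspur Materials Pte Ltd, Tessera Partners LLC

Tariq holds 55% of Tessera, so Tariq controls Tessera.
Tariq holds 35% of Larkspur, so Tariq controls Larkspur.
No other company's threshold is met.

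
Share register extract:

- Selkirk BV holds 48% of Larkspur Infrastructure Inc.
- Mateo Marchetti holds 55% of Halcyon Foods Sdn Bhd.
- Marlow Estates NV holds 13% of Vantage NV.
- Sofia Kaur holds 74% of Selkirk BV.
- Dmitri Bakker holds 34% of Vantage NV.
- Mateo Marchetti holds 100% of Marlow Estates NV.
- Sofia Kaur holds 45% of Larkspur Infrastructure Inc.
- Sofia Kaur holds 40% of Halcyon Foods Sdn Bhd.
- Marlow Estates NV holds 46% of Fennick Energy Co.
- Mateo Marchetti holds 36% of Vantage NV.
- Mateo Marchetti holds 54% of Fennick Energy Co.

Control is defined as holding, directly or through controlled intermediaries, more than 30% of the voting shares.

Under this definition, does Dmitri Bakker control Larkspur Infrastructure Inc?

No

Dmitri holds 34% of Vantage, so Dmitri controls Vantage.
Neither Dmitri nor any entity Dmitri controls holds any voting interest in Larkspur.
So Dmitri does not control Larkspur.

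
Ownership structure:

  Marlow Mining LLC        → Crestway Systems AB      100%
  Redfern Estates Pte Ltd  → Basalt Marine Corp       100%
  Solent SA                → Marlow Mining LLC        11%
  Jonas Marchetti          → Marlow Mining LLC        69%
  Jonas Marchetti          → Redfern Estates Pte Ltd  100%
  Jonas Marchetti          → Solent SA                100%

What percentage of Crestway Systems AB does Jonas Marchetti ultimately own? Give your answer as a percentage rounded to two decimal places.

80.00%

Jonas reaches Crestway along 2 paths.
Via Marlow: 69% × 100% = 69%.
Via Solent → Marlow: 100% × 11% × 100% = 11%.
Total: 69% + 11% = 80%.
Rounded: 80.00%.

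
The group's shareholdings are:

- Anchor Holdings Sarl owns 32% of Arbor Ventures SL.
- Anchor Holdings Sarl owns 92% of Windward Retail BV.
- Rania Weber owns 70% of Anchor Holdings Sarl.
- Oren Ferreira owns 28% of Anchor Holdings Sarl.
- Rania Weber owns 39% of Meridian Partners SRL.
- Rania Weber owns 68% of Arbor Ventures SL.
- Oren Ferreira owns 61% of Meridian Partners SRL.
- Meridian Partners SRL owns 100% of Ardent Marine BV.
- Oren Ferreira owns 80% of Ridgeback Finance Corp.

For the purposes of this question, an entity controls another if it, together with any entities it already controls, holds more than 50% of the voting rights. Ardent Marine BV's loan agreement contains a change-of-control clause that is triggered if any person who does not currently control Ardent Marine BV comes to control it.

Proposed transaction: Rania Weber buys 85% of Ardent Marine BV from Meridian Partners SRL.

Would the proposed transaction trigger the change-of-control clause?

The purchase adds only to Rania's holdings (Meridian's stake shrinks), so Rania is the only person who could newly come to control Ardent.
Rania holds 70% of Anchor, so Rania controls Anchor.
Anchor holds 92% of Windward, so Rania controls Windward.
Rania and Anchor together hold 68% + 32% = 100% of Arbor, so Rania controls Arbor.
Neither Rania nor any entity Rania controls holds any voting interest in Ardent.
So before the transaction, Rania does not control Ardent.
After the purchase, Rania holds 85% of Ardent directly, and Meridian's stake falls to 15%.
Rania holds 85% of Ardent, so Rania controls Ardent.
Rania did not control Ardent before and does after, so the clause is triggered.

Yes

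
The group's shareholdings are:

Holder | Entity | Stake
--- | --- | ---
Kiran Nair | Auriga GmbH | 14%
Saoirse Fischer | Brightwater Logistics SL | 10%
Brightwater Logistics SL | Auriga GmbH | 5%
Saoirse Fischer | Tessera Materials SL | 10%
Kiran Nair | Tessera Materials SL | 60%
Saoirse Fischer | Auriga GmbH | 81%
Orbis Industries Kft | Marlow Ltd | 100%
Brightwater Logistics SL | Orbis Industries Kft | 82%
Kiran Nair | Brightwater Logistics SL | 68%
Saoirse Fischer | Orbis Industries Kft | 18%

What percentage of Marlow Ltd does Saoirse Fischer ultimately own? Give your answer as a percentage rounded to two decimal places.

Saoirse reaches Marlow along 2 paths.
Via Orbis: 18% × 100% = 18%.
Via Brightwater → Orbis: 10% × 82% × 100% = 8.2%.
Total: 18% + 8.2% = 26.2%.
Rounded: 26.20%.

26.20%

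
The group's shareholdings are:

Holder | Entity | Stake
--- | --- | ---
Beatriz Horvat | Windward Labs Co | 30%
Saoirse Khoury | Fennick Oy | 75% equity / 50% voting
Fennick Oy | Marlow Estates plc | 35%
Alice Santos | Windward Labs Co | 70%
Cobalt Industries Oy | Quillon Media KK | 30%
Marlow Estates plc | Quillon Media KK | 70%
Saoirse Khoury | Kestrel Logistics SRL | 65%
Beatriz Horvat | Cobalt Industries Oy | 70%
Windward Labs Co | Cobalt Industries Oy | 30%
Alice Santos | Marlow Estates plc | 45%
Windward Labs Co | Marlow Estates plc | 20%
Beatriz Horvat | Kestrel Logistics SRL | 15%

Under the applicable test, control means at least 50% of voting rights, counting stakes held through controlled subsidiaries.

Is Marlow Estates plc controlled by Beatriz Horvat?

Beatriz holds 70% of Cobalt, so Beatriz controls Cobalt.
Neither Beatriz nor any entity Beatriz controls holds any voting interest in Marlow.
So Beatriz does not control Marlow.

No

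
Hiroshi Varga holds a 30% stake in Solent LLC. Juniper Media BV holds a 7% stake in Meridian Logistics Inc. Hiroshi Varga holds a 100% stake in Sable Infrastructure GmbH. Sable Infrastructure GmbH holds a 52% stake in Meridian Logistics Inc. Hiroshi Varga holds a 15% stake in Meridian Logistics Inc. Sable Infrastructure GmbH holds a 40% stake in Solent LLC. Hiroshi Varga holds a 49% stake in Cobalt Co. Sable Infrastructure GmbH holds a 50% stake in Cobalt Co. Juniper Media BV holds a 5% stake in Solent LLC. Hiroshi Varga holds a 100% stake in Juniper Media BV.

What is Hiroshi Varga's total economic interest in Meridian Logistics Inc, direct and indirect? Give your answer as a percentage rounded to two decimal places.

74.00%

Hiroshi reaches Meridian along 3 paths.
Via Juniper: 100% × 7% = 7%.
Direct stake: 15% = 15%.
Via Sable: 100% × 52% = 52%.
Total: 7% + 15% + 52% = 74%.
Rounded: 74.00%.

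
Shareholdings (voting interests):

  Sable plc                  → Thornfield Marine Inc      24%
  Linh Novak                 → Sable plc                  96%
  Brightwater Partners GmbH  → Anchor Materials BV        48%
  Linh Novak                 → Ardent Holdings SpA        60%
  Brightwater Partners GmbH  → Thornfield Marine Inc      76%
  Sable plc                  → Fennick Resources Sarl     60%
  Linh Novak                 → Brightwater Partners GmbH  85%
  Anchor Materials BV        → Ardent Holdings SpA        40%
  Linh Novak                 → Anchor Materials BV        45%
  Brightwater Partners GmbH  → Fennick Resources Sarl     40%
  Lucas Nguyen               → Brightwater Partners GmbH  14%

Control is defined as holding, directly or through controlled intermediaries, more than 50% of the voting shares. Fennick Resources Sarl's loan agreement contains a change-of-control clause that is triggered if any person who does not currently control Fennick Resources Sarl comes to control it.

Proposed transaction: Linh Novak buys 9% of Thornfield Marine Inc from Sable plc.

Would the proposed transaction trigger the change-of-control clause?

The purchase adds only to Linh's holdings (Sable's stake shrinks), so Linh is the only person who could newly come to control Fennick.
Linh holds 96% of Sable, so Linh controls Sable.
Linh holds 85% of Brightwater, so Linh controls Brightwater.
Sable and Brightwater together hold 60% + 40% = 100% of Fennick, so Linh controls Fennick.
So Linh already controls Fennick before the transaction.
After the purchase, Linh holds 9% of Thornfield directly, and Sable's stake falls to 15%.
Linh controlled Fennick already, so this is not a new person acquiring control; every other person's position is unchanged or reduced.
No new person acquires control, so the clause is not triggered.

No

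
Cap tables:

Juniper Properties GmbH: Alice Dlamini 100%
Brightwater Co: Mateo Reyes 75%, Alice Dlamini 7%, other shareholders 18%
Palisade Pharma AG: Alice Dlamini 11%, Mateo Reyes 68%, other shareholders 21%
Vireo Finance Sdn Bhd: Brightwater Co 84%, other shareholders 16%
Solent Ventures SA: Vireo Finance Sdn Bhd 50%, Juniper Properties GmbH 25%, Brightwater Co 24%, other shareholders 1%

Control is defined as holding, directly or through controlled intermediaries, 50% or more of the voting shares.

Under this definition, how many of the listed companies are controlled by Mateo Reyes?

Mateo holds 75% of Brightwater, so Mateo controls Brightwater.
Mateo holds 68% of Palisade, so Mateo controls Palisade.
Brightwater holds 84% of Vireo, so Mateo controls Vireo.
Vireo and Brightwater together hold 50% + 24% = 74% of Solent, so Mateo controls Solent.
No other company's threshold is met.
Mateo controls 4 companies.

4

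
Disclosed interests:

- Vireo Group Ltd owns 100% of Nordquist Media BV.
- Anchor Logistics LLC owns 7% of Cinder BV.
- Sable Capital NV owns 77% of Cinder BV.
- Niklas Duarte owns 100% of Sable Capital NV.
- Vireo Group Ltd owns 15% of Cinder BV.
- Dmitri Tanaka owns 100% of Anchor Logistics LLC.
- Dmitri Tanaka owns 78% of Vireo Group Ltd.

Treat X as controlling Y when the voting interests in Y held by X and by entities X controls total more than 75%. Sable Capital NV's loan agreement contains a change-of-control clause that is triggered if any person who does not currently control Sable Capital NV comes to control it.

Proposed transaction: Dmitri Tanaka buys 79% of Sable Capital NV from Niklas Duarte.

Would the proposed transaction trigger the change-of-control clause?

Yes

The purchase adds only to Dmitri's holdings (Niklas's stake shrinks), so Dmitri is the only person who could newly come to control Sable.
Dmitri holds 100% of Anchor, so Dmitri controls Anchor.
Dmitri holds 78% of Vireo, so Dmitri controls Vireo.
Vireo holds 100% of Nordquist, so Dmitri controls Nordquist.
Neither Dmitri nor any entity Dmitri controls holds any voting interest in Sable.
So before the transaction, Dmitri does not control Sable.
After the purchase, Dmitri holds 79% of Sable directly, and Niklas's stake falls to 21%.
Dmitri holds 79% of Sable, so Dmitri controls Sable.
Dmitri did not control Sable before and does after, so the clause is triggered.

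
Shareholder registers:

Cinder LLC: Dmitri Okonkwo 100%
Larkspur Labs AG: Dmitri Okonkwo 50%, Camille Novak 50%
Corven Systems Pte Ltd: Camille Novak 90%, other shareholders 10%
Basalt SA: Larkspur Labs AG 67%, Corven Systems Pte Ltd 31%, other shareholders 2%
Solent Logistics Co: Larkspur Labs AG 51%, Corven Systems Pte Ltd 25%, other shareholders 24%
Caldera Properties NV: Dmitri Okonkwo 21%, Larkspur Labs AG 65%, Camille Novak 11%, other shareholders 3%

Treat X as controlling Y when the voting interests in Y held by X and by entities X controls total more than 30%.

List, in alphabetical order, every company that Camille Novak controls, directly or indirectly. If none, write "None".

Camille holds 50% of Larkspur, so Camille controls Larkspur.
Camille holds 90% of Corven, so Camille controls Corven.
Larkspur and Corven together hold 67% + 31% = 98% of Basalt, so Camille controls Basalt.
Larkspur and Corven together hold 51% + 25% = 76% of Solent, so Camille controls Solent.
Larkspur and Camille together hold 65% + 11% = 76% of Caldera, so Camille controls Caldera.
No other company's threshold is met.

Basalt SA, Caldera Properties NV, Corven Systems Pte Ltd, Larkspur Labs AG, Solent Logistics Co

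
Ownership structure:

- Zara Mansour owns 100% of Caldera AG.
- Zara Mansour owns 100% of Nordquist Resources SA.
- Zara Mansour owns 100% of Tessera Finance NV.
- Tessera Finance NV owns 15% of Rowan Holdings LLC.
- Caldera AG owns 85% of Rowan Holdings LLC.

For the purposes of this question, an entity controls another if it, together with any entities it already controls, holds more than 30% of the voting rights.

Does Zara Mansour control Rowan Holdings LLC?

Yes

Zara holds 100% of Caldera, so Zara controls Caldera.
Zara holds 100% of Tessera, so Zara controls Tessera.
Tessera and Caldera together hold 15% + 85% = 100% of Rowan, so Zara controls Rowan.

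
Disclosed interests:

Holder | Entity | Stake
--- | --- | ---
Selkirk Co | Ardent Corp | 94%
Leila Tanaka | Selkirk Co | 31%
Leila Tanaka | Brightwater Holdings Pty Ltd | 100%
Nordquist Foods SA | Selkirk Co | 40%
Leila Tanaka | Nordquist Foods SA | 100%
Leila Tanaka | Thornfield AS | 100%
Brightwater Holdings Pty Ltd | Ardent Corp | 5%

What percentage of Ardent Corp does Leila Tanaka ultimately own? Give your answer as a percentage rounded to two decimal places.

71.74%

Leila reaches Ardent along 3 paths.
Via Selkirk: 31% × 94% = 29.14%.
Via Nordquist → Selkirk: 100% × 40% × 94% = 37.6%.
Via Brightwater: 100% × 5% = 5%.
Total: 29.14% + 37.6% + 5% = 71.74%.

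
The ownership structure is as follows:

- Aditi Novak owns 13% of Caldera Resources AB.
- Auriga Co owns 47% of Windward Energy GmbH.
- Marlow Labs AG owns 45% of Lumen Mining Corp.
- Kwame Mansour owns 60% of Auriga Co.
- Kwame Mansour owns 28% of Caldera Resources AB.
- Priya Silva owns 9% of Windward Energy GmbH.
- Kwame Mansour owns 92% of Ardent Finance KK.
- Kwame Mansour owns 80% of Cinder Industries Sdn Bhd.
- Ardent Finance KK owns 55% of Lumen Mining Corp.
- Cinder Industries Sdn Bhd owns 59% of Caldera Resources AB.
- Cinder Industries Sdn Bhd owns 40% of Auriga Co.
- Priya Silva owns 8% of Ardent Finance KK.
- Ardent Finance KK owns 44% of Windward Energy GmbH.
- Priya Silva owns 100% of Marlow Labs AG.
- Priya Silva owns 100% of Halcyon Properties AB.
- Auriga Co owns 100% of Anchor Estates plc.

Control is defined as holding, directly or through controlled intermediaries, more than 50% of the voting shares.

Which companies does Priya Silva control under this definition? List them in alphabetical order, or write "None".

Halcyon Properties AB, Marlow Labs AG

Priya holds 100% of Halcyon, so Priya controls Halcyon.
Priya holds 100% of Marlow, so Priya controls Marlow.
No other company's threshold is met.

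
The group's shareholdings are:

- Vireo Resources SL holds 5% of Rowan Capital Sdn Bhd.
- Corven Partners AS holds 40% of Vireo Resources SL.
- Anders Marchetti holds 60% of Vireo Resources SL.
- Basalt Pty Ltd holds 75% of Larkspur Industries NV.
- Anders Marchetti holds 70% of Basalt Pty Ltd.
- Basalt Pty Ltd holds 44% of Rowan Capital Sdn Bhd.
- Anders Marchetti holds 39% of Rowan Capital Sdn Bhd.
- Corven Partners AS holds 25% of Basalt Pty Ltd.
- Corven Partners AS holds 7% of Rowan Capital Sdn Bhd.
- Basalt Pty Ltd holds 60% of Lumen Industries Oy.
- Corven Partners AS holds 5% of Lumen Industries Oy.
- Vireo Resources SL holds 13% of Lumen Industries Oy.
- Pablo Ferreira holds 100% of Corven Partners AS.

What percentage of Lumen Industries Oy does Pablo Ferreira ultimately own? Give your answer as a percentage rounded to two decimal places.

25.20%

Pablo reaches Lumen along 3 paths.
Via Corven: 100% × 5% = 5%.
Via Corven → Vireo: 100% × 40% × 13% = 5.2%.
Via Corven → Basalt: 100% × 25% × 60% = 15%.
Total: 5% + 5.2% + 15% = 25.2%.
Rounded: 25.20%.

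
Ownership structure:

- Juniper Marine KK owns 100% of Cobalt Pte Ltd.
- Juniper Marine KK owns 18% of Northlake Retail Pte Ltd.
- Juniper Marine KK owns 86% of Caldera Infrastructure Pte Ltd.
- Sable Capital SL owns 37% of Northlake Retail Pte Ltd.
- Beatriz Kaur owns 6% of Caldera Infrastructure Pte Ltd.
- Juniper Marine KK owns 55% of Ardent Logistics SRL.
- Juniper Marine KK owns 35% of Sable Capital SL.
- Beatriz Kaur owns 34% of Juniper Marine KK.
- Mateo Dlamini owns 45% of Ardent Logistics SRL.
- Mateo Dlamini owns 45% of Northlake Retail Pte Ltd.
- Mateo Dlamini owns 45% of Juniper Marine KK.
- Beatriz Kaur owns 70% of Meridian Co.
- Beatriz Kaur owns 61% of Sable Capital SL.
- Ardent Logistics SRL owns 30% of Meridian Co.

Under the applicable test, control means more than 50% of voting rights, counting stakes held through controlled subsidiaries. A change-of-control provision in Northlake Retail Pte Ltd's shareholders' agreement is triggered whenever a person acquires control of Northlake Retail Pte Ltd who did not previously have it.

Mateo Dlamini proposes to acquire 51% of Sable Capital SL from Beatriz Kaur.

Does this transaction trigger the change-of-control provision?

The purchase adds only to Mateo's holdings (Beatriz's stake shrinks), so Mateo is the only person who could newly come to control Northlake.
Mateo's largest direct stake is 45% in Juniper, which does not meet the threshold, so Mateo controls no company.
In Northlake, Mateo's side holds only 45%, not > 50%.
So before the transaction, Mateo does not control Northlake.
After the purchase, Mateo holds 51% of Sable directly, and Beatriz's stake falls to 10%.
Mateo holds 51% of Sable, so Mateo controls Sable.
Mateo and Sable together hold 45% + 37% = 82% of Northlake, so Mateo controls Northlake.
Mateo did not control Northlake before and does after, so the clause is triggered.

Yes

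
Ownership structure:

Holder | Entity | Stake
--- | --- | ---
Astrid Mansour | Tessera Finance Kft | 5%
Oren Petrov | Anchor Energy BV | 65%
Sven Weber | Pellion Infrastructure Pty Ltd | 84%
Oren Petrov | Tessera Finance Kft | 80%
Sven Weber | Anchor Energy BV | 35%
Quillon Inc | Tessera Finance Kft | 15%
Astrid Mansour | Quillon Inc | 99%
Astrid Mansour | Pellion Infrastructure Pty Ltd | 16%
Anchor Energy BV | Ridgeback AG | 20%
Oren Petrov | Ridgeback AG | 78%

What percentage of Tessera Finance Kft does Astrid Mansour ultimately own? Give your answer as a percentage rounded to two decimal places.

19.85%

Astrid reaches Tessera along 2 paths.
Direct stake: 5% = 5%.
Via Quillon: 99% × 15% = 14.85%.
Total: 5% + 14.85% = 19.85%.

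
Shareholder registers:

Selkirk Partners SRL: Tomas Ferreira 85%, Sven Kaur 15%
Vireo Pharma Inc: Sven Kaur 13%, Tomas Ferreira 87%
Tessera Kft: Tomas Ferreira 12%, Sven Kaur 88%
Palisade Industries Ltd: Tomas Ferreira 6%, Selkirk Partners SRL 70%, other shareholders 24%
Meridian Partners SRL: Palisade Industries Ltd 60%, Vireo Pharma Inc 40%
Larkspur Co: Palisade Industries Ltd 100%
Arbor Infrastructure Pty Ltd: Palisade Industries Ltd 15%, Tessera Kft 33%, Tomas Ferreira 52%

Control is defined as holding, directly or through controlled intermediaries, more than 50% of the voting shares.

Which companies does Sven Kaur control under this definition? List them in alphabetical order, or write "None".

Tessera Kft

Sven holds 88% of Tessera, so Sven controls Tessera.
No other company's threshold is met.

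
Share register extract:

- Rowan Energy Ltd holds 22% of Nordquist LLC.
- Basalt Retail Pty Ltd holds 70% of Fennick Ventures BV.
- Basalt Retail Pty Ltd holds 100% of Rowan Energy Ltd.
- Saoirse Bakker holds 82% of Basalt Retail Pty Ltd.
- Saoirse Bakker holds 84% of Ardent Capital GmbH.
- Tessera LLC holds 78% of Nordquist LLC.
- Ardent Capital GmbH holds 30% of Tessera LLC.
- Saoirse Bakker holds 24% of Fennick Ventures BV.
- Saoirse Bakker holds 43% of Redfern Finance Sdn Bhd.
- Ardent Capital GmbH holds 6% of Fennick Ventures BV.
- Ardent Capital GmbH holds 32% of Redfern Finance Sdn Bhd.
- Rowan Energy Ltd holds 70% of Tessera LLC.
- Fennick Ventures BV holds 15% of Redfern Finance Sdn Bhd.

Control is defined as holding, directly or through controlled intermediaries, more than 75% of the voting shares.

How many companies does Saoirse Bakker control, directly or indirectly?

7

Saoirse holds 82% of Basalt, so Saoirse controls Basalt.
Saoirse holds 84% of Ardent, so Saoirse controls Ardent.
Basalt holds 100% of Rowan, so Saoirse controls Rowan.
Ardent and Basalt and Saoirse together hold 6% + 70% + 24% = 100% of Fennick, so Saoirse controls Fennick.
Rowan and Ardent together hold 70% + 30% = 100% of Tessera, so Saoirse controls Tessera.
Saoirse and Ardent and Fennick together hold 43% + 32% + 15% = 90% of Redfern, so Saoirse controls Redfern.
Rowan and Tessera together hold 22% + 78% = 100% of Nordquist, so Saoirse controls Nordquist.
Saoirse controls 7 companies.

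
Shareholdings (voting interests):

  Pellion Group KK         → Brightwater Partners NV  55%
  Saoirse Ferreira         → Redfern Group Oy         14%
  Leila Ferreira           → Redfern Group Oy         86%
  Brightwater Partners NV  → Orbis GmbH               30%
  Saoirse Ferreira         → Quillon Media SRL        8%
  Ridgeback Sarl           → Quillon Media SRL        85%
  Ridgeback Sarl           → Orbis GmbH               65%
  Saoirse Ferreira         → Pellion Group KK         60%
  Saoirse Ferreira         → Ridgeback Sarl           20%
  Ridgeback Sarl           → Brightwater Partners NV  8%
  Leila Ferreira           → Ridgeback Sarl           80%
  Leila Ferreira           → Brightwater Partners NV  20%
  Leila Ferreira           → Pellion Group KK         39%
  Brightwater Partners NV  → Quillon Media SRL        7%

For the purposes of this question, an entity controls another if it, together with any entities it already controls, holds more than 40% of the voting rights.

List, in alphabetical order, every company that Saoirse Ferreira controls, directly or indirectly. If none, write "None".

Brightwater Partners NV, Pellion Group KK

Saoirse holds 60% of Pellion, so Saoirse controls Pellion.
Pellion holds 55% of Brightwater, so Saoirse controls Brightwater.
No other company's threshold is met.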